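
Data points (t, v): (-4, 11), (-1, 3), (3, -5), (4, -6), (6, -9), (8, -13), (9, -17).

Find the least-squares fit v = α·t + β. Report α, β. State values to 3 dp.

α = -2.007, β = 2.027

From the data, Σt·t = 223, Σt = 25, Σ1 = 7.
And Σt·v = -397, Σv = -36.
So MᵀM·[α, β]ᵀ = Mᵀv: [[223, 25]; [25, 7]]·[α, β]ᵀ = [-397, -36]ᵀ.
Eliminating β: 7·(row 1) − 25·(row 2) gives 936·α = 7·(-397) − 25·(-36) = -1879, so α = -1879/936.
Then β = ((-36) − 25·(-1879/936))/7 = 1897/936.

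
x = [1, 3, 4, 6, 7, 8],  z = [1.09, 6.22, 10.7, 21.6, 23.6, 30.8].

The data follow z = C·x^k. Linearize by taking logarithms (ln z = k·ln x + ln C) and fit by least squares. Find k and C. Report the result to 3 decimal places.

k = 1.614, C = 1.095

Linearized form: ln z = k·ln x + ln C. From the 6 transformed points,
AᵀA = [[14.4498, 8.3020]; [8.3020, 6]], rhs = [24.0782, 13.9456]ᵀ  (here Σln x = 8.3020, Σ(ln x)² = 14.4498, Σln z = 13.9456, Σln x·ln z = 24.0782).
Δ = 14.4498·6 − (8.3020)² = 17.7753; k = (24.0782·6 − 8.3020·13.9456)/17.7753 = 1.61416, ln C = (14.4498·13.9456 − 8.3020·24.0782)/17.7753 = 0.09081, so C = exp(0.09081) = 1.09506.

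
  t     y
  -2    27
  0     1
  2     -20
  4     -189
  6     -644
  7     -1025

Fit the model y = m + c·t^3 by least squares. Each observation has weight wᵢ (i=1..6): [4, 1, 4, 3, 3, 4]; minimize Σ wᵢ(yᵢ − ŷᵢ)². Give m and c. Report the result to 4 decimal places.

m = 3.1541, c = -2.9973

AᵀWA·[m, c]ᵀ = AᵀWy reads: 19·m + 2212·c = -6570;  2212·m + 623364·c = -1861404.
(Σwᵢ·1 = 19, Σwᵢ·t^3 = 2212, Σwᵢ·t^3·t^3 = 623364, Σwᵢ·y = -6570, Σwᵢ·t^3·y = -1861404.)
Eliminating c: 623364·(row 1) − 2212·(row 2) gives 6950972·m = 623364·(-6570) − 2212·(-1861404) = 21924168, so m = 783006/248249.
Then c = ((-1861404) − 2212·(783006/248249))/623364 = -5208459/1737743.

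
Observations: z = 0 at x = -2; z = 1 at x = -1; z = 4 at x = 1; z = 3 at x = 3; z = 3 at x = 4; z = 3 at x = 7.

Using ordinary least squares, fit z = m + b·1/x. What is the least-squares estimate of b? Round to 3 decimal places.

Compute the Gram sums: Σ1 = 6, Σ1/x = 19/84, Σ1/x·1/x = 17245/7056.
Right-hand side: Σz = 14, Σ1/x·z = 145/28.
So MᵀM·[m, b]ᵀ = Mᵀz: [[6, 19/84]; [19/84, 17245/7056]]·[m, b]ᵀ = [14, 145/28]ᵀ.
Eliminating b: (17245/7056)·(row 1) − (19/84)·(row 2) gives (103109/7056)·m = (17245/7056)·14 − (19/84)·(145/28) = 233165/7056, so m = 233165/103109.
Then b = ((145/28) − (19/84)·(233165/103109))/(17245/7056) = 196896/103109.

b = 1.910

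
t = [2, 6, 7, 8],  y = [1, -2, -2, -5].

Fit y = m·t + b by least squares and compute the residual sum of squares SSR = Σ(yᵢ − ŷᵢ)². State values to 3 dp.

SSR = 2.386

With design matrix X, XᵀX = [[153, 23]; [23, 4]] and Xᵀy = [-64, -8]ᵀ.
Δ = 153·4 − 23² = 83.
m = ((-64)·4 − 23·(-8))/83 = -72/83; b = (153·(-8) − 23·(-64))/83 = 248/83.
Residuals: -21/83, 18/83, 90/83, -87/83; SSR = 198/83.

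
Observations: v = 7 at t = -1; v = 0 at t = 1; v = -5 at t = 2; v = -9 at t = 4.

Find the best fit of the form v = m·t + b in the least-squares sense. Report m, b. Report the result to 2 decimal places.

Compute the Gram sums: Σt·t = 22, Σt = 6, Σ1 = 4.
And Σt·v = -53, Σv = -7.
Normal equations: [[22, 6]; [6, 4]]·[m, b]ᵀ = [-53, -7]ᵀ.
Eliminating b: 4·(row 1) − 6·(row 2) gives 52·m = 4·(-53) − 6·(-7) = -170, so m = -85/26.
Then b = ((-7) − 6·(-85/26))/4 = 41/13.

m = -3.27, b = 3.15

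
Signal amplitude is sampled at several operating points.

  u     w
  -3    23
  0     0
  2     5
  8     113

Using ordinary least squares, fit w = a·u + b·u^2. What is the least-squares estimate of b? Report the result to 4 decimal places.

AᵀA·[a, b]ᵀ = Aᵀw reads: 77·a + 493·b = 845;  493·a + 4193·b = 7459.
(Σu·u = 77, Σu·u^2 = 493, Σu^2·u^2 = 4193, Σu·w = 845, Σu^2·w = 7459.)
Δ = 77·4193 − 493² = 79812.
a = (845·4193 − 493·7459)/79812 = -22367/13302; b = (77·7459 − 493·845)/79812 = 26293/13302.

b = 1.9766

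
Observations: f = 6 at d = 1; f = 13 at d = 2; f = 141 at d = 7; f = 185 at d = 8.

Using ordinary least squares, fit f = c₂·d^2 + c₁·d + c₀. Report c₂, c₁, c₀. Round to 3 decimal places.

The normal system AᵀA·[c₂, c₁, c₀]ᵀ = Aᵀf is [[6514, 864, 118]; [864, 118, 18]; [118, 18, 4]]·[c₂, c₁, c₀]ᵀ = [18807, 2499, 345]ᵀ.
Inverting the 3×3 Gram matrix, [c₂, c₁, c₀]ᵀ = [37/12, -321/148, 2243/444]ᵀ.

c₂ = 3.083, c₁ = -2.169, c₀ = 5.052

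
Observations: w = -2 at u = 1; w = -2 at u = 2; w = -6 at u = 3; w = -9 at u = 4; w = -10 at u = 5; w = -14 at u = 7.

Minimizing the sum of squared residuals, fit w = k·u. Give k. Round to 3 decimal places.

Entries of AᵀA: Σu·u = 104.
For Aᵀw: Σu·w = -208.
k = (-208)/104 = -2.

k = -2.000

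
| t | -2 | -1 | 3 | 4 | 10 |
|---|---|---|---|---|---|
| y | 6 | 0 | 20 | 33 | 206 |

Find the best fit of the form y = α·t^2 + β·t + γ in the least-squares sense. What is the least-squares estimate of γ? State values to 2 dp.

γ = -0.92

Sums needed: Σt^2·t^2 = 10354, Σt^2·t = 1082, Σt^2 = 130, Σt·t = 130, Σt = 14, Σ1 = 5.
And Σt^2·y = 21332, Σt·y = 2240, Σy = 265.
Normal equations: [[10354, 1082, 130]; [1082, 130, 14]; [130, 14, 5]]·[α, β, γ]ᵀ = [21332, 2240, 265]ᵀ.
Inverting the 3×3 Gram matrix, [α, β, γ]ᵀ = [36839/18393, 12140/18393, -5659/6131]ᵀ.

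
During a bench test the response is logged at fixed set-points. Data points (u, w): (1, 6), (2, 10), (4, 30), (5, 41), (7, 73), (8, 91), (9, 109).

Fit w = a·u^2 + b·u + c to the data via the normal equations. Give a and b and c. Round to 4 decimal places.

The normal system XᵀX·[a, b, c]ᵀ = Xᵀw is [[13956, 1782, 240]; [1782, 240, 36]; [240, 36, 7]]·[a, b, c]ᵀ = [19781, 2571, 360]ᵀ.
Inverting the 3×3 Gram matrix, [a, b, c]ᵀ = [16235/16566, 18401/5522, 1906/2761]ᵀ.

a = 0.9800, b = 3.3323, c = 0.6903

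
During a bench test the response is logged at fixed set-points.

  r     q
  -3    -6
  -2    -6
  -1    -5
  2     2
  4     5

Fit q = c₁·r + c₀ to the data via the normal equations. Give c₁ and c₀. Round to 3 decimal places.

c₁ = 1.735, c₀ = -2.000

With design matrix A, AᵀA = [[34, 0]; [0, 5]] and Aᵀq = [59, -10]ᵀ.
det = 34·5 − 0² = 170.
c₁ = (59·5 − 0·(-10))/170 = 59/34; c₀ = (34·(-10) − 0·59)/170 = -2.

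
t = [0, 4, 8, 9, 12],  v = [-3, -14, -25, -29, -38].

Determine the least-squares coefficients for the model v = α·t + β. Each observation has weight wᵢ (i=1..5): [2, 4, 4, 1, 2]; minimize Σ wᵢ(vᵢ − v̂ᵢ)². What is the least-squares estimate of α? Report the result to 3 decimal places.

From the data, Σwᵢ·t·t = 689, Σwᵢ·t = 81, Σwᵢ·1 = 13.
Right-hand side: Σwᵢ·t·v = -2197, Σwᵢ·v = -267.
Normal equations: [[689, 81]; [81, 13]]·[α, β]ᵀ = [-2197, -267]ᵀ.
det = 689·13 − 81² = 2396.
α = ((-2197)·13 − 81·(-267))/2396 = -3467/1198; β = (689·(-267) − 81·(-2197))/2396 = -3003/1198.

α = -2.894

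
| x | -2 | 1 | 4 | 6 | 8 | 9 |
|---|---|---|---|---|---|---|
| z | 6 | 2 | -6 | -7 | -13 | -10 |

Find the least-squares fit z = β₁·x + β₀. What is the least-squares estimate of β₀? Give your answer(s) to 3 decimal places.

β₀ = 2.545

MᵀM·[β₁, β₀]ᵀ = Mᵀz reads: 202·β₁ + 26·β₀ = -270;  26·β₁ + 6·β₀ = -28.
Eliminating β₀: 6·(row 1) − 26·(row 2) gives 536·β₁ = 6·(-270) − 26·(-28) = -892, so β₁ = -223/134.
Then β₀ = ((-28) − 26·(-223/134))/6 = 341/134.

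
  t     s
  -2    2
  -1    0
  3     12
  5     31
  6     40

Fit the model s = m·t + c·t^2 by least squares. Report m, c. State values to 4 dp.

m = 1.1215, c = 0.9551

Compute the Gram sums: Σt·t = 75, Σt·t^2 = 359, Σt^2·t^2 = 2019.
Right-hand side: Σt·s = 427, Σt^2·s = 2331.
XᵀX·[m, c]ᵀ = Xᵀs becomes [[75, 359]; [359, 2019]]·[m, c]ᵀ = [427, 2331]ᵀ.
det = 75·2019 − 359² = 22544.
m = (427·2019 − 359·2331)/22544 = 6321/5636; c = (75·2331 − 359·427)/22544 = 5383/5636.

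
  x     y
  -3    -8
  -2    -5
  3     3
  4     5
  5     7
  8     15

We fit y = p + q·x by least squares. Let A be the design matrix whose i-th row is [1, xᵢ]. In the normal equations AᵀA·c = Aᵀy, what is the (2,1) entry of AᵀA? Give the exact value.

15

Row 2 ↔ basis x, column 1 ↔ basis 1, so (AᵀA)_{2,1} = Σᵢ x = (-3)·(1) + (-2)·(1) + (3)·(1) + (4)·(1) + (5)·(1) + (8)·(1) = 15.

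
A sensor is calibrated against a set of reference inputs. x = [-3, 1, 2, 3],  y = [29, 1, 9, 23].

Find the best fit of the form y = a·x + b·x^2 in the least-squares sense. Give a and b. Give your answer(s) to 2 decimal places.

Entries of AᵀA: Σx·x = 23, Σx·x^2 = 9, Σx^2·x^2 = 179.
Moment sums: Σx·y = 1, Σx^2·y = 505.
So AᵀA·[a, b]ᵀ = Aᵀy: [[23, 9]; [9, 179]]·[a, b]ᵀ = [1, 505]ᵀ.
Eliminating b: 179·(row 1) − 9·(row 2) gives 4036·a = 179·1 − 9·505 = -4366, so a = -2183/2018.
Then b = (505 − 9·(-2183/2018))/179 = 5803/2018.

a = -1.08, b = 2.88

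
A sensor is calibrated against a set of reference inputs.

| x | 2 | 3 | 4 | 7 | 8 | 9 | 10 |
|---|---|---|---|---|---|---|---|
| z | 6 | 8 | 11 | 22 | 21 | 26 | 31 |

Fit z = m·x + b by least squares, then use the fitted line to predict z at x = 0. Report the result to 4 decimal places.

Entries of AᵀA: Σx·x = 323, Σx = 43, Σ1 = 7.
Moment sums: Σx·z = 946, Σz = 125.
det = 323·7 − 43² = 412.
m = (946·7 − 43·125)/412 = 1247/412; b = (323·125 − 43·946)/412 = -303/412.
At x = 0: ẑ = (1247/412)·(0) + (-303/412)·(1) = -303/412.

ẑ = -0.7354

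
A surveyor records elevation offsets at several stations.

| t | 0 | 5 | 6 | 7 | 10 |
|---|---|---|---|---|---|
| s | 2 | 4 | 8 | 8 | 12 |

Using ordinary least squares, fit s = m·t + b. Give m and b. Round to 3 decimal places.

Sums needed: Σt·t = 210, Σt = 28, Σ1 = 5.
For Xᵀs: Σt·s = 244, Σs = 34.
det = 210·5 − 28² = 266.
m = (244·5 − 28·34)/266 = 134/133; b = (210·34 − 28·244)/266 = 22/19.

m = 1.008, b = 1.158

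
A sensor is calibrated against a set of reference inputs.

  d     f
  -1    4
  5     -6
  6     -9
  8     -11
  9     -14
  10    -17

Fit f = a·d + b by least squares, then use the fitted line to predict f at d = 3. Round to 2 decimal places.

Compute the Gram sums: Σd·d = 307, Σd = 37, Σ1 = 6.
For Mᵀf: Σd·f = -472, Σf = -53.
Normal equations: [[307, 37]; [37, 6]]·[a, b]ᵀ = [-472, -53]ᵀ.
Eliminating b: 6·(row 1) − 37·(row 2) gives 473·a = 6·(-472) − 37·(-53) = -871, so a = -871/473.
Then b = ((-53) − 37·(-871/473))/6 = 1193/473.
At d = 3: f̂ = (-871/473)·(3) + (1193/473)·(1) = -1420/473.

f̂ = -3.00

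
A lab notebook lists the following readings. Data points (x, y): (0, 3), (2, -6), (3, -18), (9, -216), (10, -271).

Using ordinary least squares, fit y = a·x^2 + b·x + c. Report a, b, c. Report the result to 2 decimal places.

a = -2.91, b = 1.80, c = 2.66

Forming AᵀA = [[16658, 1764, 194]; [1764, 194, 24]; [194, 24, 5]] and Aᵀy = [-44782, -4720, -508]ᵀ gives AᵀA·[a, b, c]ᵀ = Aᵀy.
Row-reducing yields a = -31469/10813, b = 19498/10813, c = 28806/10813.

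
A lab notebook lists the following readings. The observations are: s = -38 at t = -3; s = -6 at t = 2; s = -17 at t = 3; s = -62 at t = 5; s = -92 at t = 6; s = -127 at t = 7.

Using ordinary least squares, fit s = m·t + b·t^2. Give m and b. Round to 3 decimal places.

m = 3.300, b = -3.086

MᵀM·[m, b]ᵀ = Mᵀs reads: 132·m + 692·b = -1700;  692·m + 4500·b = -11604.
(Σt·t = 132, Σt·t^2 = 692, Σt^2·t^2 = 4500, Σt·s = -1700, Σt^2·s = -11604.)
Determinant 132·4500 − 692² = 115136.
m = ((-1700)·4500 − 692·(-11604))/115136 = 5937/1799; b = (132·(-11604) − 692·(-1700))/115136 = -5552/1799.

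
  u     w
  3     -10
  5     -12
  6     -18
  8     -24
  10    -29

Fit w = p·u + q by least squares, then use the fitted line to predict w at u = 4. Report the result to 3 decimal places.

The normal equations are: 234·p + 32·q = -680;  32·p + 5·q = -93.
(Σu·u = 234, Σu = 32, Σ1 = 5, Σu·w = -680, Σw = -93.)
Determinant 234·5 − 32² = 146.
p = ((-680)·5 − 32·(-93))/146 = -212/73; q = (234·(-93) − 32·(-680))/146 = -1/73.
At u = 4: ŵ = (-212/73)·(4) + (-1/73)·(1) = -849/73.

ŵ = -11.630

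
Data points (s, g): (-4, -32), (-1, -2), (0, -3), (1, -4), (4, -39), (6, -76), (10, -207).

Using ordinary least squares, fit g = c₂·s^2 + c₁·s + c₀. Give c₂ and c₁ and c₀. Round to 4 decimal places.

c₂ = -1.9829, c₁ = -0.6412, c₀ = -2.2346

The normal equations are: 11810·c₂ + 1216·c₁ + 170·c₀ = -24578;  1216·c₂ + 170·c₁ + 16·c₀ = -2556;  170·c₂ + 16·c₁ + 7·c₀ = -363.
(Σs^2·s^2 = 11810, Σs^2·s = 1216, Σs^2 = 170, Σs·s = 170, Σs = 16, Σ1 = 7, Σs^2·g = -24578, Σs·g = -2556, Σg = -363.)
Inverting the 3×3 Gram matrix, [c₂, c₁, c₀]ᵀ = [-1180832/595497, -381806/595497, -443575/198499]ᵀ.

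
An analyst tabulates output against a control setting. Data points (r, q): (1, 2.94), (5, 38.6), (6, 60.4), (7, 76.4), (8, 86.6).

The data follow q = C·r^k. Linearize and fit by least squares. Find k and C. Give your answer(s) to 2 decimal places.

Taking logs, ln q = k·ln r + ln C, so regress ln q on ln r.
Sums: Σln r = 7.4265, Σ(ln r)² = 13.9113, Σln q = 17.6299, Σln r·ln q = 30.9421.
Normal system: [[13.9113, 7.4265]; [7.4265, 5]]·[k, ln C]ᵀ = [30.9421, 17.6299]ᵀ.
Δ = 13.9113·5 − (7.4265)² = 14.4030; k = (30.9421·5 − 7.4265·17.6299)/14.4030 = 1.65111, ln C = (13.9113·17.6299 − 7.4265·30.9421)/14.4030 = 1.07358, so C = exp(1.07358) = 2.92583.

k = 1.65, C = 2.93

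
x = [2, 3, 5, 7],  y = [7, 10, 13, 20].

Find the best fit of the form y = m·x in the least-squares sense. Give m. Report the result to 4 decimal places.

From the data, Σx·x = 87.
Right-hand side: Σx·y = 249.
AᵀA·[m]ᵀ = Aᵀy becomes [[87]]·[m]ᵀ = [249]ᵀ.
m = 249/87 = 2.86207.

m = 2.8621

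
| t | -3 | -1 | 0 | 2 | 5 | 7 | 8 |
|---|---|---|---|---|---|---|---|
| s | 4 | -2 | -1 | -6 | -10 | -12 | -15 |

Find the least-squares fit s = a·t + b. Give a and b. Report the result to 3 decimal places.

a = -1.589, b = -1.914

The normal equations are: 152·a + 18·b = -276;  18·a + 7·b = -42.
Eliminating b: 7·(row 1) − 18·(row 2) gives 740·a = 7·(-276) − 18·(-42) = -1176, so a = -294/185.
Then b = ((-42) − 18·(-294/185))/7 = -354/185.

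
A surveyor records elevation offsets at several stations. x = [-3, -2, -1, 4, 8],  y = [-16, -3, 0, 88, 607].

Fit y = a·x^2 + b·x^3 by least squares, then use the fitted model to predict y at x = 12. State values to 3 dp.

The normal equations are: 4450·a + 33516·b = 40100;  33516·a + 267034·b = 316872.
det = 4450·267034 − 33516² = 64979044.
a = (40100·267034 − 33516·316872)/64979044 = 21945362/16244761; b = (4450·316872 − 33516·40100)/64979044 = 16522200/16244761.
At x = 12: ŷ = (21945362/16244761)·(144) + (16522200/16244761)·(1728) = 31710493728/16244761.

ŷ = 1952.044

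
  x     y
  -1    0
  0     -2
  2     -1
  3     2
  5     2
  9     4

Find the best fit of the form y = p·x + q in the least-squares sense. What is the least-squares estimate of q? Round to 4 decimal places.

Entries of AᵀA: Σx·x = 120, Σx = 18, Σ1 = 6.
Right-hand side: Σx·y = 50, Σy = 5.
So AᵀA·[p, q]ᵀ = Aᵀy: [[120, 18]; [18, 6]]·[p, q]ᵀ = [50, 5]ᵀ.
Eliminating q: 6·(row 1) − 18·(row 2) gives 396·p = 6·50 − 18·5 = 210, so p = 35/66.
Then q = (5 − 18·(35/66))/6 = -25/33.

q = -0.7576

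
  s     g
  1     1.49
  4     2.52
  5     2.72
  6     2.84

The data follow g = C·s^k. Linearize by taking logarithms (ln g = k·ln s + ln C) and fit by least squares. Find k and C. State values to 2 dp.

Let Y = ln g. Fitting Y = k·ln s + ln C by least squares:
Over the data: Σln s = 4.7875, Σ(ln s)² = 7.7225, Σln g = 3.3675, Σln s·ln g = 4.7620.
Normal system: [[7.7225, 4.7875]; [4.7875, 4]]·[k, ln C]ᵀ = [4.7620, 3.3675]ᵀ.
Solving (det = 7.9699): k = 0.36716, ln C = 0.40242, so C = exp(0.40242) = 1.49545.

k = 0.37, C = 1.50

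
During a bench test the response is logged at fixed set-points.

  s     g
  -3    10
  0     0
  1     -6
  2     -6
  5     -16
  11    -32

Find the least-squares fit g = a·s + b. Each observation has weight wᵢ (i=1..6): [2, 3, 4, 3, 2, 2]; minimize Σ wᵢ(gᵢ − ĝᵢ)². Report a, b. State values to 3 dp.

a = -2.933, b = -0.777

Entries of XᵀWX: Σwᵢ·s·s = 326, Σwᵢ·s = 36, Σwᵢ·1 = 16.
And Σwᵢ·s·g = -984, Σwᵢ·g = -118.
So XᵀWX·[a, b]ᵀ = XᵀWg: [[326, 36]; [36, 16]]·[a, b]ᵀ = [-984, -118]ᵀ.
Eliminating b: 16·(row 1) − 36·(row 2) gives 3920·a = 16·(-984) − 36·(-118) = -11496, so a = -1437/490.
Then b = ((-118) − 36·(-1437/490))/16 = -761/980.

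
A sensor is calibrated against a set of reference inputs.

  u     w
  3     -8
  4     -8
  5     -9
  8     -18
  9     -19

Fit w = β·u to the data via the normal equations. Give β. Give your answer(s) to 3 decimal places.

Normal-equation sums: Σu·u = 195.
Right-hand side: Σu·w = -416.
Normal equations: [[195]]·[β]ᵀ = [-416]ᵀ.
β = (-416)/195 = -2.13333.

β = -2.133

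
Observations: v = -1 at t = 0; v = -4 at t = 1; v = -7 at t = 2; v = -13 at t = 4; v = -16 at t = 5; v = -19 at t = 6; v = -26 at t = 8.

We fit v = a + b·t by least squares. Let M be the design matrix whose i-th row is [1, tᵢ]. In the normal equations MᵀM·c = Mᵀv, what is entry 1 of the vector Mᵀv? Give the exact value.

-86

Entry 1 ↔ basis 1, so (Mᵀv)_{1} = Σᵢ vᵢ = (1)·(-1) + (1)·(-4) + (1)·(-7) + (1)·(-13) + (1)·(-16) + (1)·(-19) + (1)·(-26) = -86.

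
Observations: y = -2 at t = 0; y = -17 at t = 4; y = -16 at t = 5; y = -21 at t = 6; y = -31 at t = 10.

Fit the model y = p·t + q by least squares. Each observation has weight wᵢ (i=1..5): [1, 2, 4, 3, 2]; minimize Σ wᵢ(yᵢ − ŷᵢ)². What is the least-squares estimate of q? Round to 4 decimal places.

q = -3.2857

Forming AᵀWA = [[440, 66]; [66, 12]] and AᵀWy = [-1454, -225]ᵀ gives AᵀWA·[p, q]ᵀ = AᵀWy.
Determinant 440·12 − 66² = 924.
p = ((-1454)·12 − 66·(-225))/924 = -433/154; q = (440·(-225) − 66·(-1454))/924 = -23/7.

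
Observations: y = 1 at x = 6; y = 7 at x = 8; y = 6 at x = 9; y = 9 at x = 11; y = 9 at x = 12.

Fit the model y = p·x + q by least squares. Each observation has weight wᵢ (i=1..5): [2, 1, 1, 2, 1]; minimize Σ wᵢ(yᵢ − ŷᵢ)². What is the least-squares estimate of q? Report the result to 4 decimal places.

q = -6.5000

Entries of MᵀWM: Σwᵢ·x·x = 603, Σwᵢ·x = 63, Σwᵢ·1 = 7.
And Σwᵢ·x·y = 428, Σwᵢ·y = 42.
MᵀWM·[p, q]ᵀ = MᵀWy becomes [[603, 63]; [63, 7]]·[p, q]ᵀ = [428, 42]ᵀ.
Eliminating q: 7·(row 1) − 63·(row 2) gives 252·p = 7·428 − 63·42 = 350, so p = 25/18.
Then q = (42 − 63·(25/18))/7 = -13/2.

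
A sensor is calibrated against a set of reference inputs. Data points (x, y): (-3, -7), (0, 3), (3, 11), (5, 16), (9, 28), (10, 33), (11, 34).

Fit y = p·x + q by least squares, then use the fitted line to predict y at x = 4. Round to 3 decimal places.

ŷ = 13.916

Sums needed: Σx·x = 345, Σx = 35, Σ1 = 7.
For Aᵀy: Σx·y = 1090, Σy = 118.
So AᵀA·[p, q]ᵀ = Aᵀy: [[345, 35]; [35, 7]]·[p, q]ᵀ = [1090, 118]ᵀ.
det = 345·7 − 35² = 1190.
p = (1090·7 − 35·118)/1190 = 50/17; q = (345·118 − 35·1090)/1190 = 256/119.
At x = 4: ŷ = (50/17)·(4) + (256/119)·(1) = 1656/119.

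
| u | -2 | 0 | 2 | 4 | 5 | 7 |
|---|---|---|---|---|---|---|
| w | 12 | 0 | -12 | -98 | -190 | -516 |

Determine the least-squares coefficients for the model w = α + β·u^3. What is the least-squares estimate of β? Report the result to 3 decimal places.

β = -1.505

Sums needed: Σ1 = 6, Σu^3 = 532, Σu^3·u^3 = 137498.
Right-hand side: Σw = -804, Σu^3·w = -207202.
det = 6·137498 − 532² = 541964.
α = ((-804)·137498 − 532·(-207202))/541964 = -79232/135491; β = (6·(-207202) − 532·(-804))/541964 = -203871/135491.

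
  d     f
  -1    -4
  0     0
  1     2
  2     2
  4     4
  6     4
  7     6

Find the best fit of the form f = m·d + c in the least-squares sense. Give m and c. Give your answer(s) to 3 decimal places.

m = 0.974, c = -0.644

Normal-equation sums: Σd·d = 107, Σd = 19, Σ1 = 7.
For Xᵀf: Σd·f = 92, Σf = 14.
XᵀX·[m, c]ᵀ = Xᵀf becomes [[107, 19]; [19, 7]]·[m, c]ᵀ = [92, 14]ᵀ.
Eliminating c: 7·(row 1) − 19·(row 2) gives 388·m = 7·92 − 19·14 = 378, so m = 189/194.
Then c = (14 − 19·(189/194))/7 = -125/194.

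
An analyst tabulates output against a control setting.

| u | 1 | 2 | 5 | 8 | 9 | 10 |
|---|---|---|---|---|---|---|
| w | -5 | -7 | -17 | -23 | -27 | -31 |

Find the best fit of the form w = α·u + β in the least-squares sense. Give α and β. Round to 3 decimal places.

α = -2.814, β = -1.918

Sums needed: Σu·u = 275, Σu = 35, Σ1 = 6.
Moment sums: Σu·w = -841, Σw = -110.
So AᵀA·[α, β]ᵀ = Aᵀw: [[275, 35]; [35, 6]]·[α, β]ᵀ = [-841, -110]ᵀ.
det = 275·6 − 35² = 425.
α = ((-841)·6 − 35·(-110))/425 = -1196/425; β = (275·(-110) − 35·(-841))/425 = -163/85.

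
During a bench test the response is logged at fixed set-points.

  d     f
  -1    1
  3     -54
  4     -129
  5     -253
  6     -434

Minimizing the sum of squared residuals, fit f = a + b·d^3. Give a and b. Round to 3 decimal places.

The normal system XᵀX·[a, b]ᵀ = Xᵀf is [[5, 431]; [431, 67107]]·[a, b]ᵀ = [-869, -135084]ᵀ.
det = 5·67107 − 431² = 149774.
a = ((-869)·67107 − 431·(-135084))/149774 = -94779/149774; b = (5·(-135084) − 431·(-869))/149774 = -300881/149774.

a = -0.633, b = -2.009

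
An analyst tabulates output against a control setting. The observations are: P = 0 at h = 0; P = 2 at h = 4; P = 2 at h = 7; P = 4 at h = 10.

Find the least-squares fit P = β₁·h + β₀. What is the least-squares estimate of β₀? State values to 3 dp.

β₀ = 0.082

The normal equations are: 165·β₁ + 21·β₀ = 62;  21·β₁ + 4·β₀ = 8.
(Σh·h = 165, Σh = 21, Σ1 = 4, Σh·P = 62, ΣP = 8.)
Eliminating β₀: 4·(row 1) − 21·(row 2) gives 219·β₁ = 4·62 − 21·8 = 80, so β₁ = 80/219.
Then β₀ = (8 − 21·(80/219))/4 = 6/73.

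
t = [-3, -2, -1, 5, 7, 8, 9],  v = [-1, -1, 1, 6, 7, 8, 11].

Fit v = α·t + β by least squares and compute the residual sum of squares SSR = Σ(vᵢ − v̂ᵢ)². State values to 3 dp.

SSR = 3.736

Setting ∂/∂α … = 0 gives: 233·α + 23·β = 246;  23·α + 7·β = 31.
(Σt·t = 233, Σt = 23, Σ1 = 7, Σt·v = 246, Σv = 31.)
Determinant 233·7 − 23² = 1102.
α = (246·7 − 23·31)/1102 = 1009/1102; β = (233·31 − 23·246)/1102 = 1565/1102.
Residuals: 180/551, -649/1102, 273/551, 1/551, -457/551, -821/1102, 738/551; SSR = 4117/1102.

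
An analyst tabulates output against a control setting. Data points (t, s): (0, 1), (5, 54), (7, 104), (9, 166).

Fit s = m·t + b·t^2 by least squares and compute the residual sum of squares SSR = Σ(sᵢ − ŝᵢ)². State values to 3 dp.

With design matrix A, AᵀA = [[155, 1197]; [1197, 9587]] and Aᵀs = [2492, 19892]ᵀ.
Eliminating b: 9587·(row 1) − 1197·(row 2) gives 53176·m = 9587·2492 − 1197·19892 = 80080, so m = 10010/6647.
Then b = (19892 − 1197·(10010/6647))/9587 = 12542/6647.
Residuals: 1, -4662/6647, 6660/6647, -2590/6647; SSR = 17599/6647.

SSR = 2.648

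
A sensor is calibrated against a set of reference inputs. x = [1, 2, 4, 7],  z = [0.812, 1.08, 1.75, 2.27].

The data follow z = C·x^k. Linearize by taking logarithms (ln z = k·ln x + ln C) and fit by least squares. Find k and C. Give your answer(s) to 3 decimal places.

k = 0.546, C = 0.788

Let Y = ln z. Fitting Y = k·ln x + ln C by least squares:
Over the data: Σln x = 4.0254, Σ(ln x)² = 6.1888, Σln z = 1.2481, Σln x·ln z = 2.4244.
Normal system: [[6.1888, 4.0254]; [4.0254, 4]]·[k, ln C]ᵀ = [2.4244, 1.2481]ᵀ.
Δ = 6.1888·4 − (4.0254)² = 8.5519; k = (2.4244·4 − 4.0254·1.2481)/8.5519 = 0.54647, ln C = (6.1888·1.2481 − 4.0254·2.4244)/8.5519 = -0.23791, so C = exp(-0.23791) = 0.78827.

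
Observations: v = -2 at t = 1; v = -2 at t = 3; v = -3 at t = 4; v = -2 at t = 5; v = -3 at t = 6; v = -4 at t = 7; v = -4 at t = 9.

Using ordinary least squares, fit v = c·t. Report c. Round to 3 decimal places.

Setting ∂/∂c … = 0 gives: 217·c = -112.
c = (-112)/217 = -0.516129.

c = -0.516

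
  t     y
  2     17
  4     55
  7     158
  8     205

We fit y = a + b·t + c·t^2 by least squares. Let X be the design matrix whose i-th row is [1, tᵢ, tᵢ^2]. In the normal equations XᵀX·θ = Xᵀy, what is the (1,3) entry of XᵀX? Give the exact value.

Row 1 ↔ basis 1, column 3 ↔ basis t^2, so (XᵀX)_{1,3} = Σᵢ t^2 = (1)·(4) + (1)·(16) + (1)·(49) + (1)·(64) = 133.

133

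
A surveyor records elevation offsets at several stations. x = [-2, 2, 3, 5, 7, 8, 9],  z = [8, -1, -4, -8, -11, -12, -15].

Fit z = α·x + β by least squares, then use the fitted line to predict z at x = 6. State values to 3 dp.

With design matrix M, MᵀM = [[236, 32]; [32, 7]] and Mᵀz = [-378, -43]ᵀ.
Determinant 236·7 − 32² = 628.
α = ((-378)·7 − 32·(-43))/628 = -635/314; β = (236·(-43) − 32·(-378))/628 = 487/157.
At x = 6: ẑ = (-635/314)·(6) + (487/157)·(1) = -1418/157.

ẑ = -9.032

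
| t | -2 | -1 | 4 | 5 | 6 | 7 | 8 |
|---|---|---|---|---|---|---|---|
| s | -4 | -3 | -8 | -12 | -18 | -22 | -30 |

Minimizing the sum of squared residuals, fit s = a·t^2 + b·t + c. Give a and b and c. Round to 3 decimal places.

a = -0.470, b = 0.280, c = -1.854

The normal system XᵀX·[a, b, c]ᵀ = Xᵀs is [[8691, 1251, 195]; [1251, 195, 27]; [195, 27, 7]]·[a, b, c]ᵀ = [-4093, -583, -97]ᵀ.
Solving the 3×3 system (Gaussian elimination) gives a = -6469/13776, b = 3851/13776, c = -4257/2296.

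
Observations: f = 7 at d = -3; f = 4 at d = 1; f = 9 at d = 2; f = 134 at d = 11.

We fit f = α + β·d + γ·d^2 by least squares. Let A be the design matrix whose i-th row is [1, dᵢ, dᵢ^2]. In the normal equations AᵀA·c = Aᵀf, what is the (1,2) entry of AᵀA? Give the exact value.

Row 1 ↔ basis 1, column 2 ↔ basis d, so (AᵀA)_{1,2} = Σᵢ d = (1)·(-3) + (1)·(1) + (1)·(2) + (1)·(11) = 11.

11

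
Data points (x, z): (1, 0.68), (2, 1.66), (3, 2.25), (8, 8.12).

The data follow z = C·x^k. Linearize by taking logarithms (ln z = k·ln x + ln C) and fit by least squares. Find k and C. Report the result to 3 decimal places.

k = 1.178, C = 0.681

Let Y = ln z. Fitting Y = k·ln x + ln C by least squares:
AᵀA = [[6.0115, 3.8712]; [3.8712, 4]], rhs = [5.5972, 3.0264]ᵀ  (here Σln x = 3.8712, Σ(ln x)² = 6.0115, Σln z = 3.0264, Σln x·ln z = 5.5972).
Slope k = (n·Σln x·ln z − Σln x·Σln z)/(n·Σ(ln x)² − (Σln x)²) = (4·5.5972 − 3.8712·3.0264)/9.0597 = 1.17808; ln C = (Σln z − k·Σln x)/n = -0.38354, so C = exp(-0.38354) = 0.68144.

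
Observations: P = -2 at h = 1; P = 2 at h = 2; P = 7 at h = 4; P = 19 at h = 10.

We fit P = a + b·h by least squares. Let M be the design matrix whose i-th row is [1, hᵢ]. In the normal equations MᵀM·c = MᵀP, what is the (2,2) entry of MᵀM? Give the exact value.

121

Row 2 ↔ basis h, column 2 ↔ basis h, so (MᵀM)_{2,2} = Σᵢ (h)·(h) = (1)·(1) + (2)·(2) + (4)·(4) + (10)·(10) = 121.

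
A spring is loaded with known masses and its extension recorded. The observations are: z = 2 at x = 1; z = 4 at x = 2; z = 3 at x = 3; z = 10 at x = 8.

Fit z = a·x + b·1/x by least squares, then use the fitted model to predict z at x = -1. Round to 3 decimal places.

Entries of MᵀM: Σx·x = 78, Σx·1/x = 4, Σ1/x·1/x = 793/576.
Right-hand side: Σx·z = 99, Σ1/x·z = 25/4.
So MᵀM·[a, b]ᵀ = Mᵀz: [[78, 4]; [4, 793/576]]·[a, b]ᵀ = [99, 25/4]ᵀ.
Δ = 78·(793/576) − 4² = 8773/96.
a = (99·(793/576) − 4·(25/4))/(8773/96) = 21369/17546; b = (78·(25/4) − 4·99)/(8773/96) = 8784/8773.
At x = -1: ẑ = (21369/17546)·(-1) + (8784/8773)·(-1) = -38937/17546.

ẑ = -2.219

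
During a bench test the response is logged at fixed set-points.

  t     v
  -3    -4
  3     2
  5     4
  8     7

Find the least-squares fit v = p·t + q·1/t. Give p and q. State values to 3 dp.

p = 0.832, q = 1.255

XᵀX·[p, q]ᵀ = Xᵀv reads: 107·p + 4·q = 94;  4·p + (4001/14400)·q = 147/40.
Eliminating q: (4001/14400)·(row 1) − 4·(row 2) gives (197707/14400)·p = (4001/14400)·94 − 4·(147/40) = 82207/7200, so p = 164414/197707.
Then q = ((147/40) − 4·(164414/197707))/(4001/14400) = 248040/197707.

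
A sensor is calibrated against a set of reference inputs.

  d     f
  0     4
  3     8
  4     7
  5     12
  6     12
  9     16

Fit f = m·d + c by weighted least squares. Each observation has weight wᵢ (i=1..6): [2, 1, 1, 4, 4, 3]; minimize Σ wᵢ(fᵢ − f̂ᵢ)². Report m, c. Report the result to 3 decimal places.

Normal-equation sums: Σwᵢ·d·d = 512, Σwᵢ·d = 78, Σwᵢ·1 = 15.
And Σwᵢ·d·f = 1012, Σwᵢ·f = 167.
Normal equations: [[512, 78]; [78, 15]]·[m, c]ᵀ = [1012, 167]ᵀ.
Δ = 512·15 − 78² = 1596.
m = (1012·15 − 78·167)/1596 = 359/266; c = (512·167 − 78·1012)/1596 = 1642/399.

m = 1.350, c = 4.115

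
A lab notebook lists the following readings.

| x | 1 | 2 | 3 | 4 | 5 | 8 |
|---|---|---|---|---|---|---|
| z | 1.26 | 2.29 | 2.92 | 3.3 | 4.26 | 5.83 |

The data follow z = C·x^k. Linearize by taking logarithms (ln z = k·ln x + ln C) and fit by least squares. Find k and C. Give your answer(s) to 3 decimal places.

With ln zᵢ as the transformed response and ln xᵢ as the regressor:
XᵀX = [[10.5236, 6.8669]; [6.8669, 6]], rhs = [9.4053, 6.5375]ᵀ  (here Σln x = 6.8669, Σ(ln x)² = 10.5236, Σln z = 6.5375, Σln x·ln z = 9.4053).
Slope k = (n·Σln x·ln z − Σln x·Σln z)/(n·Σ(ln x)² − (Σln x)²) = (6·9.4053 − 6.8669·6.5375)/15.9867 = 0.72182; ln C = (Σln z − k·Σln x)/n = 0.26347, so C = exp(0.26347) = 1.30143.

k = 0.722, C = 1.301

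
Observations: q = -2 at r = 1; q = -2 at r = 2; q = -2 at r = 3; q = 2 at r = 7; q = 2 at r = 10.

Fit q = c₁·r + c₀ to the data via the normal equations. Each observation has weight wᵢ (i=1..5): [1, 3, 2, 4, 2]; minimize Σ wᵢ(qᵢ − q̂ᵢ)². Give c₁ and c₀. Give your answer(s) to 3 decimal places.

Forming AᵀWA = [[427, 61]; [61, 12]] and AᵀWq = [70, 0]ᵀ gives AᵀWA·[c₁, c₀]ᵀ = AᵀWq.
Eliminating c₀: 12·(row 1) − 61·(row 2) gives 1403·c₁ = 12·70 − 61·0 = 840, so c₁ = 840/1403.
Then c₀ = (0 − 61·(840/1403))/12 = -70/23.

c₁ = 0.599, c₀ = -3.043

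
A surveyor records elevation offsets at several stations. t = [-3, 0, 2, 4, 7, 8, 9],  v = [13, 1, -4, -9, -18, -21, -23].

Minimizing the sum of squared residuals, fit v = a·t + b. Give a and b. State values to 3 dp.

MᵀM·[a, b]ᵀ = Mᵀv reads: 223·a + 27·b = -584;  27·a + 7·b = -61.
(Σt·t = 223, Σt = 27, Σ1 = 7, Σt·v = -584, Σv = -61.)
det = 223·7 − 27² = 832.
a = ((-584)·7 − 27·(-61))/832 = -2441/832; b = (223·(-61) − 27·(-584))/832 = 2165/832.

a = -2.934, b = 2.602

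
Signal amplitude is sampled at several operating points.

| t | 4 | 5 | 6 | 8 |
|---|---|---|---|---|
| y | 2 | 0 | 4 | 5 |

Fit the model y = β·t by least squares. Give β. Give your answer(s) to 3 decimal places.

β = 0.511

Entries of XᵀX: Σt·t = 141.
Moment sums: Σt·y = 72.
So XᵀX·[β]ᵀ = Xᵀy: [[141]]·[β]ᵀ = [72]ᵀ.
β = 72/141 = 0.510638.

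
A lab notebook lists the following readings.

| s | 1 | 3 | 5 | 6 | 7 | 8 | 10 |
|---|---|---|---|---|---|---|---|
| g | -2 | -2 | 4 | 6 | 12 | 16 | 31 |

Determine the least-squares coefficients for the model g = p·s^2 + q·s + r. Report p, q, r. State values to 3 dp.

Sums needed: Σs^2·s^2 = 18500, Σs^2·s = 2224, Σs^2 = 284, Σs·s = 284, Σs = 40, Σ1 = 7.
And Σs^2·g = 5008, Σs·g = 570, Σg = 65.
Row-reducing yields p = 5269/11109, q = -34693/22218, r = -3831/3703.

p = 0.474, q = -1.561, r = -1.035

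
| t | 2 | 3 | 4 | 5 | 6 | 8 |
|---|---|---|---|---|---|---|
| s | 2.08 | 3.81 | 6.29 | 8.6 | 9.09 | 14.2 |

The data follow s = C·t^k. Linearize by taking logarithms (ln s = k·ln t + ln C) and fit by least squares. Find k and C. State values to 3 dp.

Taking logs, ln s = k·ln t + ln C, so regress ln s on ln t.
Σln t = 8.6587, Σ(ln t)² = 13.7340, Σln s = 10.9211, Σln t·ln s = 17.4616.
Equations: 13.7340·k + 8.6587·ln C = 17.4616;  8.6587·k + 6·ln C = 10.9211.
Δ = 13.7340·6 − (8.6587)² = 7.4309; k = (17.4616·6 − 8.6587·10.9211)/7.4309 = 1.37358, ln C = (13.7340·10.9211 − 8.6587·17.4616)/7.4309 = -0.16205, so C = exp(-0.16205) = 0.85040.

k = 1.374, C = 0.850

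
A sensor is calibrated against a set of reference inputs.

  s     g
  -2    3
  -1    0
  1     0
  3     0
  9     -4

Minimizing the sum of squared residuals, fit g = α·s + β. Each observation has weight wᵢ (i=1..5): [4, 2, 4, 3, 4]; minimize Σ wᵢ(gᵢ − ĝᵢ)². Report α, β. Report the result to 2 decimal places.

Compute the Gram sums: Σwᵢ·s·s = 373, Σwᵢ·s = 39, Σwᵢ·1 = 17.
Right-hand side: Σwᵢ·s·g = -168, Σwᵢ·g = -4.
Normal equations: [[373, 39]; [39, 17]]·[α, β]ᵀ = [-168, -4]ᵀ.
Eliminating β: 17·(row 1) − 39·(row 2) gives 4820·α = 17·(-168) − 39·(-4) = -2700, so α = -135/241.
Then β = ((-4) − 39·(-135/241))/17 = 253/241.

α = -0.56, β = 1.05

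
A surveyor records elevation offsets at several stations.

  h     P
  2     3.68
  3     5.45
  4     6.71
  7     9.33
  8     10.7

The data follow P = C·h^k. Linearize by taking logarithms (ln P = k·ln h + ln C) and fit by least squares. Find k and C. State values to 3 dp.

k = 0.734, C = 2.326

Taking logs, ln P = k·ln h + ln C, so regress ln P on ln h.
Σln h = 7.2034, Σ(ln h)² = 11.7199, Σln P = 9.5056, Σln h·ln P = 14.6793.
Equations: 11.7199·k + 7.2034·ln C = 14.6793;  7.2034·k + 5·ln C = 9.5056.
Slope k = (n·Σln h·ln P − Σln h·Σln P)/(n·Σ(ln h)² − (Σln h)²) = (5·14.6793 − 7.2034·9.5056)/6.7102 = 0.73380; ln C = (Σln P − k·Σln h)/n = 0.84395, so C = exp(0.84395) = 2.32553.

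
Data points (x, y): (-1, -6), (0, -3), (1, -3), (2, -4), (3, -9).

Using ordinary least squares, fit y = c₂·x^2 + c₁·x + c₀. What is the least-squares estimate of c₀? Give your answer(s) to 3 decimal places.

AᵀA·[c₂, c₁, c₀]ᵀ = Aᵀy reads: 99·c₂ + 35·c₁ + 15·c₀ = -106;  35·c₂ + 15·c₁ + 5·c₀ = -32;  15·c₂ + 5·c₁ + 5·c₀ = -25.
Solving the 3×3 system (Gaussian elimination) gives c₂ = -17/14, c₁ = 121/70, c₀ = -108/35.

c₀ = -3.086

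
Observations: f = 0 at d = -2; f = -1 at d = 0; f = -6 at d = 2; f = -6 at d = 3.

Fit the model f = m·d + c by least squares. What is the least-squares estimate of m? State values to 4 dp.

Normal-equation sums: Σd·d = 17, Σd = 3, Σ1 = 4.
Right-hand side: Σd·f = -30, Σf = -13.
Normal equations: [[17, 3]; [3, 4]]·[m, c]ᵀ = [-30, -13]ᵀ.
Eliminating c: 4·(row 1) − 3·(row 2) gives 59·m = 4·(-30) − 3·(-13) = -81, so m = -81/59.
Then c = ((-13) − 3·(-81/59))/4 = -131/59.

m = -1.3729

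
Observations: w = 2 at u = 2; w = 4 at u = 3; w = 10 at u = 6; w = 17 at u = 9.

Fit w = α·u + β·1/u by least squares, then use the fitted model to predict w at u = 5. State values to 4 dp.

From the data, Σu·u = 130, Σu·1/u = 4, Σ1/u·1/u = 65/162.
Moment sums: Σu·w = 229, Σ1/u·w = 53/9.
So AᵀA·[α, β]ᵀ = Aᵀw: [[130, 4]; [4, 65/162]]·[α, β]ᵀ = [229, 53/9]ᵀ.
Determinant 130·(65/162) − 4² = 2929/81.
α = (229·(65/162) − 4·(53/9))/(2929/81) = 11069/5858; β = (130·(53/9) − 4·229)/(2929/81) = -12186/2929.
At u = 5: ŵ = (11069/5858)·(5) + (-12186/2929)·(1/5) = 252353/29290.

ŵ = 8.6157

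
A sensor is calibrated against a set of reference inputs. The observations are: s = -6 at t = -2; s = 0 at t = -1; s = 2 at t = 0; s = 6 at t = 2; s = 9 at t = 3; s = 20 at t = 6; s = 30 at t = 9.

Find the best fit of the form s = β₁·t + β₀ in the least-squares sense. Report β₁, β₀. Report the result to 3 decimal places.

β₁ = 3.125, β₀ = 1.125

Compute the Gram sums: Σt·t = 135, Σt = 17, Σ1 = 7.
For Aᵀs: Σt·s = 441, Σs = 61.
Normal equations: [[135, 17]; [17, 7]]·[β₁, β₀]ᵀ = [441, 61]ᵀ.
Δ = 135·7 − 17² = 656.
β₁ = (441·7 − 17·61)/656 = 25/8; β₀ = (135·61 − 17·441)/656 = 9/8.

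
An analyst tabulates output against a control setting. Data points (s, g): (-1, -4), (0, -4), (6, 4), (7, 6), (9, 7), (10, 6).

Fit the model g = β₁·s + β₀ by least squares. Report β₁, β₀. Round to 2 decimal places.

XᵀX·[β₁, β₀]ᵀ = Xᵀg reads: 267·β₁ + 31·β₀ = 193;  31·β₁ + 6·β₀ = 15.
(Σs·s = 267, Σs = 31, Σ1 = 6, Σs·g = 193, Σg = 15.)
Eliminating β₀: 6·(row 1) − 31·(row 2) gives 641·β₁ = 6·193 − 31·15 = 693, so β₁ = 693/641.
Then β₀ = (15 − 31·(693/641))/6 = -1978/641.

β₁ = 1.08, β₀ = -3.09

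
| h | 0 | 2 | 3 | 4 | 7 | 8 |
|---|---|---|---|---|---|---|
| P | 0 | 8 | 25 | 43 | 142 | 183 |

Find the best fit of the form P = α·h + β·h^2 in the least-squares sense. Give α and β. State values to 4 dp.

α = -1.1802, β = 3.0279

Forming AᵀA = [[142, 954]; [954, 6850]] and AᵀP = [2721, 19615]ᵀ gives AᵀA·[α, β]ᵀ = AᵀP.
Determinant 142·6850 − 954² = 62584.
α = (2721·6850 − 954·19615)/62584 = -18465/15646; β = (142·19615 − 954·2721)/62584 = 23687/7823.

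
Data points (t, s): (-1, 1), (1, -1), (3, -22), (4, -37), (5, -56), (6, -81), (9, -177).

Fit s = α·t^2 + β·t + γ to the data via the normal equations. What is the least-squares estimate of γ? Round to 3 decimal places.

Normal-equation sums: Σt^2·t^2 = 8821, Σt^2·t = 1161, Σt^2 = 169, Σt·t = 169, Σt = 27, Σ1 = 7.
And Σt^2·s = -19443, Σt·s = -2575, Σs = -373.
Row-reducing yields α = -172250/84441, β = -42397/28147, γ = 21386/12063.

γ = 1.773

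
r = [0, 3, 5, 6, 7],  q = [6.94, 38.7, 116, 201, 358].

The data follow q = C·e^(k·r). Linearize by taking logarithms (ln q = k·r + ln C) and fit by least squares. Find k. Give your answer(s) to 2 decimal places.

k = 0.56

Taking logs, ln q = k·r + ln C, so regress ln q on r.
Sums: Σr = 21.0000, Σ(r)² = 119.0000, Σln q = 21.5306, Σr·ln q = 107.7190.
Normal system: [[119.0000, 21.0000]; [21.0000, 5]]·[k, ln C]ᵀ = [107.7190, 21.5306]ᵀ.
Solving (det = 154.0000): k = 0.56138, ln C = 1.94830.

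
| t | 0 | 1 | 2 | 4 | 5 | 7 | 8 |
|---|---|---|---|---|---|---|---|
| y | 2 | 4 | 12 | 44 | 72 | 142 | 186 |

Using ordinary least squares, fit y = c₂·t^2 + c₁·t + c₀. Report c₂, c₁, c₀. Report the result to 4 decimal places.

c₂ = 3.0607, c₁ = -1.4920, c₀ = 2.2325

From the data, Σt^2·t^2 = 7395, Σt^2·t = 1053, Σt^2 = 159, Σt·t = 159, Σt = 27, Σ1 = 7.
Right-hand side: Σt^2·y = 21418, Σt·y = 3046, Σy = 462.
So XᵀX·[c₂, c₁, c₀]ᵀ = Xᵀy: [[7395, 1053, 159]; [1053, 159, 27]; [159, 27, 7]]·[c₂, c₁, c₀]ᵀ = [21418, 3046, 462]ᵀ.
Row-reducing yields c₂ = 25352/8283, c₁ = -12358/8283, c₀ = 6164/2761.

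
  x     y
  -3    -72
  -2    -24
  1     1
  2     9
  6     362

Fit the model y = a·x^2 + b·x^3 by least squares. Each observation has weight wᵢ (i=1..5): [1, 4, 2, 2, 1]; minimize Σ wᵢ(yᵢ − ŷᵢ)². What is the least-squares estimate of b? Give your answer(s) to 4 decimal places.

From the data, Σwᵢ·x^2·x^2 = 1475, Σwᵢ·x^2·x^3 = 7471, Σwᵢ·x^3·x^3 = 47771.
Right-hand side: Σwᵢ·x^2·y = 12074, Σwᵢ·x^3·y = 81050.
Normal equations: [[1475, 7471]; [7471, 47771]]·[a, b]ᵀ = [12074, 81050]ᵀ.
Δ = 1475·47771 − 7471² = 14646384.
a = (12074·47771 − 7471·81050)/14646384 = -115877/59058; b = (1475·81050 − 7471·12074)/14646384 = 3667987/1830798.

b = 2.0035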